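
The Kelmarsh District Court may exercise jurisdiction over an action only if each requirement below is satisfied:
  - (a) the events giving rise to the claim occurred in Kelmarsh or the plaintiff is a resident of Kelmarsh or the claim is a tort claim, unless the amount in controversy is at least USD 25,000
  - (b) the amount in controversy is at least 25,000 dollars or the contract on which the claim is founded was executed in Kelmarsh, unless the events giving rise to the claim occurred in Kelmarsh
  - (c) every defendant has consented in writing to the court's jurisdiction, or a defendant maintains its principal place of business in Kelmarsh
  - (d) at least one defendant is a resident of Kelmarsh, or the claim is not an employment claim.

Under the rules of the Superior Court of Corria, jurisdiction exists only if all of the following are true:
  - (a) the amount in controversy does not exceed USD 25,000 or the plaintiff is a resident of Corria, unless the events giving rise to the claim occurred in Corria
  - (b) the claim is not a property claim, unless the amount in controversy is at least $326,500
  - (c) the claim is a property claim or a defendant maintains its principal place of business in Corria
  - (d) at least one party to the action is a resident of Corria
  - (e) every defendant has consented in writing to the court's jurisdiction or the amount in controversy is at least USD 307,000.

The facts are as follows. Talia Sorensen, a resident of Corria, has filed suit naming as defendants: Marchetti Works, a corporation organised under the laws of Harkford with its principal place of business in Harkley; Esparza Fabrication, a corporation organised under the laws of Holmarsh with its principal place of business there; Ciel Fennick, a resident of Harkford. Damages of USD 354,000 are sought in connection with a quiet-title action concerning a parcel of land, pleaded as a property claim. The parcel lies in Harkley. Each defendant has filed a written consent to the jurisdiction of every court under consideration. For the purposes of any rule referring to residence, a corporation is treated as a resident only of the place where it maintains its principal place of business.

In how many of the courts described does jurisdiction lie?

The Kelmarsh District Court:
  (a) The operative events occurred in Harkley, not Kelmarsh; the plaintiff resides in Corria, not Kelmarsh; the claim is a property claim, not a tort claim — none of the alternatives is met. The proviso rescues it, though: the amount in controversy is 354,000 dollars, which meets the USD 25,000 floor. Condition met.
  (b) The amount in controversy is $354,000, which meets the $25,000 floor — that alternative is enough. Condition met.
  (c) Every defendant has filed written consent — that alternative is enough. Condition met.
  (d) The claim is a property claim, not an employment claim — that alternative is enough. Satisfied.
  → The court has jurisdiction.
The Superior Court of Corria:
  (a) The plaintiff resides in Corria, so this disjunct is met. Met.
  (b) The claim is a property claim. However, the amount in controversy is USD 354,000, which meets the 326,500 dollars floor, so the 'unless' proviso supplies this condition. Satisfied.
  (c) The claim is a property claim — that alternative is enough. Satisfied.
  (d) Talia Sorensen resides in Corria. Condition met.
  (e) Every defendant has filed written consent, which satisfies one of the alternatives. Condition met.
  → Every requirement is satisfied — jurisdiction.
Courts with jurisdiction: the Kelmarsh District Court, the Superior Court of Corria — 2 in total.

2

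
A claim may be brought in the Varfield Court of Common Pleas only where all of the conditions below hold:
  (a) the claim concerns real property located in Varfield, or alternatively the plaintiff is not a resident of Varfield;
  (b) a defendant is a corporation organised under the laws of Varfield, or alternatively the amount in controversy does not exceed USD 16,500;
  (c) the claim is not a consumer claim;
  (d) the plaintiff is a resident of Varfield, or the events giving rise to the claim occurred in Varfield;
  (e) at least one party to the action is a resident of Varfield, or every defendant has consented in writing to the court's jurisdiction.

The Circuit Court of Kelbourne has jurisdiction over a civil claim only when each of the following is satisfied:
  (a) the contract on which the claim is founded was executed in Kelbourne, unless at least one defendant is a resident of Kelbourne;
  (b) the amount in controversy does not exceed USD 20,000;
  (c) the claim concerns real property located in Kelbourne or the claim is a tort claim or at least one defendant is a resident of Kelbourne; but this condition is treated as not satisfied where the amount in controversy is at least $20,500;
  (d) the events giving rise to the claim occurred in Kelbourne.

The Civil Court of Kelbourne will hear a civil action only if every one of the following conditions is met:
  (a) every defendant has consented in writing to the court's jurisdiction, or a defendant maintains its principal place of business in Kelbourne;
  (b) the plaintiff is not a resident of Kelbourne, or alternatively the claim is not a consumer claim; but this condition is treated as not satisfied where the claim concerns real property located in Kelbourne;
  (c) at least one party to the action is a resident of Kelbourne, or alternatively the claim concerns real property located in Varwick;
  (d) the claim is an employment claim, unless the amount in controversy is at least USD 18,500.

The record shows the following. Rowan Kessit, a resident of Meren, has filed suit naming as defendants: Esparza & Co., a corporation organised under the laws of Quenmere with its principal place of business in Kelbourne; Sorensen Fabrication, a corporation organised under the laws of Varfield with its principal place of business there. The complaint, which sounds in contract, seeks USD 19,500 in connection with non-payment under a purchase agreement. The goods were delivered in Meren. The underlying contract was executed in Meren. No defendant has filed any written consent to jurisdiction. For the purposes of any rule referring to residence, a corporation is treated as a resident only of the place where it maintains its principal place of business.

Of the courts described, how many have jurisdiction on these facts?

1

The Varfield Court of Common Pleas:
  (a) The plaintiff resides in Meren, which is not Varfield, which satisfies one of the alternatives. Condition met.
  (b) Sorensen Fabrication is organised under the laws of Varfield, so this disjunct is met. Met.
  (c) The claim is a contract claim, not a consumer claim. Satisfied.
  (d) The plaintiff resides in Meren, not Varfield; the operative events occurred in Meren, not Varfield — no alternative holds. Fails.
  (e) Sorensen Fabrication resides in Varfield, so one alternative holds. Met.
  → The court lacks jurisdiction.
The Circuit Court of Kelbourne:
  (a) The contract was executed in Meren, not Kelbourne. However, Esparza & Co. resides in Kelbourne, so the 'unless' proviso supplies this condition. Condition met.
  (b) The amount in controversy is USD 19,500, within the USD 20,000 ceiling. Satisfied.
  (c) Esparza & Co. resides in Kelbourne — that alternative is enough. The exception is not triggered, since the amount in controversy is $19,500, below the $20,500 floor. Condition met.
  (d) The operative events occurred in Meren, not Kelbourne. Not satisfied.
  → Not every requirement is met — no jurisdiction.
The Civil Court of Kelbourne:
  (a) Esparza & Co. has its principal place of business in Kelbourne, so one alternative holds. Satisfied.
  (b) The plaintiff resides in Meren, which is not Kelbourne — that alternative is enough. The exception is not triggered, since the claim does not concern real property. Met.
  (c) Esparza & Co. resides in Kelbourne, which satisfies one of the alternatives. Satisfied.
  (d) The claim is a contract claim, not an employment claim. But the amount in controversy is 19,500 dollars, which meets the 18,500 dollars floor, and the 'unless' clause therefore excuses the requirement. Satisfied.
  → All conditions met; jurisdiction exists.
Courts with jurisdiction: the Civil Court of Kelbourne — 1 in total.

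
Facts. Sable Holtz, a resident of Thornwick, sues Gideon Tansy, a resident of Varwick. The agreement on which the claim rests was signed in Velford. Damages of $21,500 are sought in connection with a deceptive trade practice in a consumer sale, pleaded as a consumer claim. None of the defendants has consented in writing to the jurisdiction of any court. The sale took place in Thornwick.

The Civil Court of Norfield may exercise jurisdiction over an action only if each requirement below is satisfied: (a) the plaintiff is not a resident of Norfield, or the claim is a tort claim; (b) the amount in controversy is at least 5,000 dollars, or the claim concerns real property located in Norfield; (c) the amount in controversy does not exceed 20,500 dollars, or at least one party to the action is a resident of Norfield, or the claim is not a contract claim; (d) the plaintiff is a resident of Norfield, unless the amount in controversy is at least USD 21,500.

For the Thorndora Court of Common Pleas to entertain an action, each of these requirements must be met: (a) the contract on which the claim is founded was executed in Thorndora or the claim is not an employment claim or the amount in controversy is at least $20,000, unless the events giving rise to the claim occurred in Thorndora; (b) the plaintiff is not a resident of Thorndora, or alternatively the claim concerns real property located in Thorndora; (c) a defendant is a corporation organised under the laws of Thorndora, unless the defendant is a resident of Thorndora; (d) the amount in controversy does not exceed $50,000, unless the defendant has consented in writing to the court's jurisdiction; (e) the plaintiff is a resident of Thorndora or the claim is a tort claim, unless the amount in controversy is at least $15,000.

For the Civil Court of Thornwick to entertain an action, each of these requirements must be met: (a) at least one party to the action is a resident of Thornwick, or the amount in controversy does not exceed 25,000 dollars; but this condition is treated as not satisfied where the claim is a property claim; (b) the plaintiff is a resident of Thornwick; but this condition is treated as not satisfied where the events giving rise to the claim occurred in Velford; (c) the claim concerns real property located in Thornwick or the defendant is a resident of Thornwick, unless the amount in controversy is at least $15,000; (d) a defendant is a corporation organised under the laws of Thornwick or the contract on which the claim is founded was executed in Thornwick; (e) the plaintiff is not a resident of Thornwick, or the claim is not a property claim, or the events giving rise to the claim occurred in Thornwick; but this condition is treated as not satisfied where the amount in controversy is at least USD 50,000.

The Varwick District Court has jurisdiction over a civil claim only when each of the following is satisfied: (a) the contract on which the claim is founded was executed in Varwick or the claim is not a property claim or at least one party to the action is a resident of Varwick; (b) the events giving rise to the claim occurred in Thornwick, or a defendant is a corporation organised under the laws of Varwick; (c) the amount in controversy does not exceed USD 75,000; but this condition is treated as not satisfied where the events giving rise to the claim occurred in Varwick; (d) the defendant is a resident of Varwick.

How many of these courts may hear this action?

2

The Civil Court of Norfield:
  (a) The plaintiff resides in Thornwick, which is not Norfield, so this disjunct is met. Met.
  (b) The amount in controversy is USD 21,500, which meets the USD 5,000 floor, so this disjunct is met. Met.
  (c) The claim is a consumer claim, not a contract claim — that alternative is enough. Condition met.
  (d) The plaintiff resides in Thornwick, not Norfield. The proviso rescues it, though: the amount in controversy is $21,500, which meets the 21,500 dollars floor. Met.
  → The court has jurisdiction.
The Thorndora Court of Common Pleas:
  (a) The claim is a consumer claim, not an employment claim, so this disjunct is met. Condition met.
  (b) The plaintiff resides in Thornwick, which is not Thorndora, so this disjunct is met. Satisfied.
  (c) No defendant is a corporation. Nor does the 'unless' clause help: the defendant resides in Varwick, not Thorndora. Not met.
  (d) The amount in controversy is $21,500, within the USD 50,000 ceiling. Condition met.
  (e) The plaintiff resides in Thornwick, not Thorndora; the claim is a consumer claim, not a tort claim — no alternative holds. But the amount in controversy is 21,500 dollars, which meets the USD 15,000 floor, and the 'unless' clause therefore excuses the requirement. Condition met.
  → At least one condition fails; no jurisdiction.
The Civil Court of Thornwick:
  (a) Sable Holtz resides in Thornwick, which satisfies one of the alternatives. The exception is not triggered, since the claim is a consumer claim, not a property claim. Met.
  (b) The plaintiff resides in Thornwick. The exception is not triggered, since the operative events occurred in Thornwick, not Velford. Satisfied.
  (c) The claim does not concern real property; the defendant resides in Varwick, not Thornwick — no alternative holds. But the amount in controversy is 21,500 dollars, which meets the USD 15,000 floor, and the 'unless' clause therefore excuses the requirement. Satisfied.
  (d) No defendant is a corporation; the contract was executed in Velford, not Thornwick — no alternative holds. Condition not met.
  (e) The claim is a consumer claim, not a property claim, which satisfies one of the alternatives. The exception is not triggered, since the amount in controversy is $21,500, below the USD 50,000 floor. Met.
  → No jurisdiction.
The Varwick District Court:
  (a) The claim is a consumer claim, not a property claim, so one alternative holds. Satisfied.
  (b) The operative events occurred in Thornwick, so one alternative holds. Satisfied.
  (c) The amount in controversy is 21,500 dollars, within the 75,000 dollars ceiling. The carve-out does not apply: the operative events occurred in Thornwick, not Varwick. Met.
  (d) The defendant resides in Varwick. Met.
  → The court has jurisdiction.
Courts with jurisdiction: the Civil Court of Norfield, the Varwick District Court — 2 in total.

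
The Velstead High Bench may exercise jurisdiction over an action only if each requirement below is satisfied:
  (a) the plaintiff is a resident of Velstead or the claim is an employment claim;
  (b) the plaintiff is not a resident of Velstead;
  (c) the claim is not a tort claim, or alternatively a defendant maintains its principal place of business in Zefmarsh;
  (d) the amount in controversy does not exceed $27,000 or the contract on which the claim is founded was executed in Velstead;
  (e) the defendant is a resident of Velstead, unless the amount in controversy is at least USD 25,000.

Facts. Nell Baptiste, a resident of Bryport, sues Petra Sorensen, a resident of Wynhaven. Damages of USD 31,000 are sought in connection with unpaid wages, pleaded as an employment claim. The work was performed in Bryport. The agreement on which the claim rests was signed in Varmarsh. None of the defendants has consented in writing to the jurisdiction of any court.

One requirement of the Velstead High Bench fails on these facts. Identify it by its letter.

The Velstead High Bench:
  (a) The claim is an employment claim, so one alternative holds. Met.
  (b) The plaintiff resides in Bryport, which is not Velstead. Condition met.
  (c) The claim is an employment claim, not a tort claim, so this disjunct is met. Met.
  (d) The amount in controversy is USD 31,000, above the 27,000 dollars ceiling; the contract was executed in Varmarsh, not Velstead — every alternative fails. Not satisfied.
  (e) The defendant resides in Wynhaven, not Velstead. However, the amount in controversy is USD 31,000, which meets the 25,000 dollars floor, so the 'unless' proviso supplies this condition. Satisfied.
Only condition (d) fails.

(d)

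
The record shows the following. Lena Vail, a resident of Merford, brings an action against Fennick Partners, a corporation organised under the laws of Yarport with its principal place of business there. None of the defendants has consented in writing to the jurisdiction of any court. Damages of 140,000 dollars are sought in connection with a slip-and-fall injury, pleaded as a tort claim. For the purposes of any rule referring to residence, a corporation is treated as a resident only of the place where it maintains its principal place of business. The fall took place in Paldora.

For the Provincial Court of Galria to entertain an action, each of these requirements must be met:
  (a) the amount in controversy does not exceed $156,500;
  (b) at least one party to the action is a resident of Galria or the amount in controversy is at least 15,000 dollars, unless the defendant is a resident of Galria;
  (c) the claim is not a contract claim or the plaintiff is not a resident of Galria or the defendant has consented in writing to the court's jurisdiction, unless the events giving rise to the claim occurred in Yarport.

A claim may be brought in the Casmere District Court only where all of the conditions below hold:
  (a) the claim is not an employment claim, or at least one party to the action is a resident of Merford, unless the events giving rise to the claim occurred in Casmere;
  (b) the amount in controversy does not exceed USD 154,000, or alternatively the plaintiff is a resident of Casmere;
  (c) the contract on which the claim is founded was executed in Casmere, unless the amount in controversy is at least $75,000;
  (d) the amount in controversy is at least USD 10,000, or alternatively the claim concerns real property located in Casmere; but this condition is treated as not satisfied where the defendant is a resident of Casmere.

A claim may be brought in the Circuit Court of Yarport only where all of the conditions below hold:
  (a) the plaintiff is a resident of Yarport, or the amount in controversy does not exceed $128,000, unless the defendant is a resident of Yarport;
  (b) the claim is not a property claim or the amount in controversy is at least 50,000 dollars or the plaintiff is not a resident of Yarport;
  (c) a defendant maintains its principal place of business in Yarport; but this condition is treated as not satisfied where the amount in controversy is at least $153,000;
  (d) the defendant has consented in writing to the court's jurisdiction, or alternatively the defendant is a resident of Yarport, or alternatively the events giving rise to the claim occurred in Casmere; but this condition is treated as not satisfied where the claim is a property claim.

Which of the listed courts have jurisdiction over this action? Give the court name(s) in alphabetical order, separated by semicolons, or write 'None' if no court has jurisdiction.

The Provincial Court of Galria:
  (a) The amount in controversy is USD 140,000, within the USD 156,500 ceiling. Met.
  (b) The amount in controversy is USD 140,000, which meets the $15,000 floor, which satisfies one of the alternatives. Condition met.
  (c) The claim is a tort claim, not a contract claim — that alternative is enough. Satisfied.
  → Jurisdiction lies.
The Casmere District Court:
  (a) The claim is a tort claim, not an employment claim, so one alternative holds. Satisfied.
  (b) The amount in controversy is 140,000 dollars, within the 154,000 dollars ceiling, so one alternative holds. Met.
  (c) No contract (and hence no place of execution) is alleged. However, the amount in controversy is 140,000 dollars, which meets the USD 75,000 floor, so the 'unless' proviso supplies this condition. Condition met.
  (d) The amount in controversy is $140,000, which meets the USD 10,000 floor, so this disjunct is met. The carve-out does not apply: the defendant resides in Yarport, not Casmere. Condition met.
  → The court has jurisdiction.
The Circuit Court of Yarport:
  (a) The plaintiff resides in Merford, not Yarport; the amount in controversy is 140,000 dollars, above the 128,000 dollars ceiling — every alternative fails. However, the defendant resides in Yarport, so the 'unless' proviso supplies this condition. Satisfied.
  (b) The claim is a tort claim, not a property claim, which satisfies one of the alternatives. Satisfied.
  (c) Fennick Partners has its principal place of business in Yarport. The exception is not triggered, since the amount in controversy is 140,000 dollars, below the USD 153,000 floor. Met.
  (d) The defendant resides in Yarport — that alternative is enough. And the carve-out is inapplicable — the claim is a tort claim, not a property claim. Satisfied.
  → Every requirement is satisfied — jurisdiction.

the Casmere District Court; the Circuit Court of Yarport; the Provincial Court of Galria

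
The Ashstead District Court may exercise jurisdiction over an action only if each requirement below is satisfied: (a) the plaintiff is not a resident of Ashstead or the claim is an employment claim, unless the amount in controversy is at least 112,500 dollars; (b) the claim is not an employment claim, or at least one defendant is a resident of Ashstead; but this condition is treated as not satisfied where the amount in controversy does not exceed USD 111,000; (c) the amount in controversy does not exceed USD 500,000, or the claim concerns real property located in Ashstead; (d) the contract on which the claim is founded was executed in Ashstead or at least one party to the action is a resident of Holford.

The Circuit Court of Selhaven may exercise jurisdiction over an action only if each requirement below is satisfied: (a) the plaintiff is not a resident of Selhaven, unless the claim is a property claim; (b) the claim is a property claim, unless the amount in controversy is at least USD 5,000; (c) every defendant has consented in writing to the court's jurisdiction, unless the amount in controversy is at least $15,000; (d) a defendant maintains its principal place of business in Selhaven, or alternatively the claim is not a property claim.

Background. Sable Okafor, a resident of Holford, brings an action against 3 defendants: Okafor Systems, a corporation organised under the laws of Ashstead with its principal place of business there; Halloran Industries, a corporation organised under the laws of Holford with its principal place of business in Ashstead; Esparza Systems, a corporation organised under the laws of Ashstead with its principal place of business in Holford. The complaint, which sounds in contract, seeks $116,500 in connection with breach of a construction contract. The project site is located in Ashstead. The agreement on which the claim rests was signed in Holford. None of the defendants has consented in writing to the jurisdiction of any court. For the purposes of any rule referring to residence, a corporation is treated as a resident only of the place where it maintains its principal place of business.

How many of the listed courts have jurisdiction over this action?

2

The Ashstead District Court:
  (a) The plaintiff resides in Holford, which is not Ashstead, so this disjunct is met. Condition met.
  (b) The claim is a contract claim, not an employment claim, which satisfies one of the alternatives. And the carve-out is inapplicable — the amount in controversy is $116,500, above the $111,000 ceiling. Condition met.
  (c) The amount in controversy is 116,500 dollars, within the $500,000 ceiling, so one alternative holds. Condition met.
  (d) Sable Okafor resides in Holford, so one alternative holds. Satisfied.
  → The court has jurisdiction.
The Circuit Court of Selhaven:
  (a) The plaintiff resides in Holford, which is not Selhaven. Met.
  (b) The claim is a contract claim, not a property claim. The proviso rescues it, though: the amount in controversy is $116,500, which meets the $5,000 floor. Met.
  (c) No such written consent has been filed. The proviso rescues it, though: the amount in controversy is 116,500 dollars, which meets the $15,000 floor. Satisfied.
  (d) The claim is a contract claim, not a property claim, so this disjunct is met. Met.
  → All conditions met; jurisdiction exists.
Courts with jurisdiction: the Ashstead District Court, the Circuit Court of Selhaven — 2 in total.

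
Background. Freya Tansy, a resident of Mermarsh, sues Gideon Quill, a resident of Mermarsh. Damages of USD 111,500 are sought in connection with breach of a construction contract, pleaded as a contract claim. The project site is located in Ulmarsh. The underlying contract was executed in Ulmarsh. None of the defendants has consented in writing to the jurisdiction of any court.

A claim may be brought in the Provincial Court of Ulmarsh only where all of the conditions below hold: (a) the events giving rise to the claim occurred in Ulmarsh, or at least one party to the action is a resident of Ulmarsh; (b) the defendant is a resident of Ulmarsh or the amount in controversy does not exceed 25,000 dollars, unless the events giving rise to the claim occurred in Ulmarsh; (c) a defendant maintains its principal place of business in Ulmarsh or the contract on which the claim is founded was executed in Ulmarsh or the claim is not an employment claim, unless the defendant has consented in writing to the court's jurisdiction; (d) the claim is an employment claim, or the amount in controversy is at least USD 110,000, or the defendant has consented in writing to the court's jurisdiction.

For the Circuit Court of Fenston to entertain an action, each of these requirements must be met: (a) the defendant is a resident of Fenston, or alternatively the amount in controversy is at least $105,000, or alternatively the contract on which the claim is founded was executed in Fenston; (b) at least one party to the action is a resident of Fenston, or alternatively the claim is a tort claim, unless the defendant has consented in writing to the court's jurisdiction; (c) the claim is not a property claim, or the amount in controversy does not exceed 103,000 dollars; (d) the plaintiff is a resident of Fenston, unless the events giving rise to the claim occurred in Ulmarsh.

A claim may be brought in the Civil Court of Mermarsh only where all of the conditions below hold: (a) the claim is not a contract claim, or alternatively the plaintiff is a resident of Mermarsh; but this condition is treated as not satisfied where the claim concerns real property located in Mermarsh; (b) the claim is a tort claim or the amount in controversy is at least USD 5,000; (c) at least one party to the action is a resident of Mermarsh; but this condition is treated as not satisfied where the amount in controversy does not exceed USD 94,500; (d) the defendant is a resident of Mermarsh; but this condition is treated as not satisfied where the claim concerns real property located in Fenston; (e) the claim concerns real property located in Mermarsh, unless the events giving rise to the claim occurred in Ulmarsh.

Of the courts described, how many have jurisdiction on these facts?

The Provincial Court of Ulmarsh:
  (a) The operative events occurred in Ulmarsh — that alternative is enough. Condition met.
  (b) The defendant resides in Mermarsh, not Ulmarsh; the amount in controversy is USD 111,500, above the 25,000 dollars ceiling — every alternative fails. But the operative events occurred in Ulmarsh, and the 'unless' clause therefore excuses the requirement. Satisfied.
  (c) The contract was executed in Ulmarsh, so one alternative holds. Condition met.
  (d) The amount in controversy is 111,500 dollars, which meets the $110,000 floor, which satisfies one of the alternatives. Condition met.
  → Every requirement is satisfied — jurisdiction.
The Circuit Court of Fenston:
  (a) The amount in controversy is USD 111,500, which meets the $105,000 floor — that alternative is enough. Condition met.
  (b) No party resides in Fenston; the claim is a contract claim, not a tort claim — every alternative fails. Nor does the 'unless' clause help: no such written consent has been filed. Condition not met.
  (c) The claim is a contract claim, not a property claim, so this disjunct is met. Condition met.
  (d) The plaintiff resides in Mermarsh, not Fenston. But the operative events occurred in Ulmarsh, and the 'unless' clause therefore excuses the requirement. Satisfied.
  → No jurisdiction.
The Civil Court of Mermarsh:
  (a) The plaintiff resides in Mermarsh, which satisfies one of the alternatives. And the carve-out is inapplicable — the claim does not concern real property. Met.
  (b) The amount in controversy is USD 111,500, which meets the USD 5,000 floor, which satisfies one of the alternatives. Condition met.
  (c) Freya Tansy resides in Mermarsh. The exception is not triggered, since the amount in controversy is USD 111,500, above the $94,500 ceiling. Satisfied.
  (d) The defendant resides in Mermarsh. The exception is not triggered, since the claim does not concern real property. Satisfied.
  (e) The claim does not concern real property. The proviso rescues it, though: the operative events occurred in Ulmarsh. Condition met.
  → Every requirement is satisfied — jurisdiction.
Courts with jurisdiction: the Provincial Court of Ulmarsh, the Civil Court of Mermarsh — 2 in total.

2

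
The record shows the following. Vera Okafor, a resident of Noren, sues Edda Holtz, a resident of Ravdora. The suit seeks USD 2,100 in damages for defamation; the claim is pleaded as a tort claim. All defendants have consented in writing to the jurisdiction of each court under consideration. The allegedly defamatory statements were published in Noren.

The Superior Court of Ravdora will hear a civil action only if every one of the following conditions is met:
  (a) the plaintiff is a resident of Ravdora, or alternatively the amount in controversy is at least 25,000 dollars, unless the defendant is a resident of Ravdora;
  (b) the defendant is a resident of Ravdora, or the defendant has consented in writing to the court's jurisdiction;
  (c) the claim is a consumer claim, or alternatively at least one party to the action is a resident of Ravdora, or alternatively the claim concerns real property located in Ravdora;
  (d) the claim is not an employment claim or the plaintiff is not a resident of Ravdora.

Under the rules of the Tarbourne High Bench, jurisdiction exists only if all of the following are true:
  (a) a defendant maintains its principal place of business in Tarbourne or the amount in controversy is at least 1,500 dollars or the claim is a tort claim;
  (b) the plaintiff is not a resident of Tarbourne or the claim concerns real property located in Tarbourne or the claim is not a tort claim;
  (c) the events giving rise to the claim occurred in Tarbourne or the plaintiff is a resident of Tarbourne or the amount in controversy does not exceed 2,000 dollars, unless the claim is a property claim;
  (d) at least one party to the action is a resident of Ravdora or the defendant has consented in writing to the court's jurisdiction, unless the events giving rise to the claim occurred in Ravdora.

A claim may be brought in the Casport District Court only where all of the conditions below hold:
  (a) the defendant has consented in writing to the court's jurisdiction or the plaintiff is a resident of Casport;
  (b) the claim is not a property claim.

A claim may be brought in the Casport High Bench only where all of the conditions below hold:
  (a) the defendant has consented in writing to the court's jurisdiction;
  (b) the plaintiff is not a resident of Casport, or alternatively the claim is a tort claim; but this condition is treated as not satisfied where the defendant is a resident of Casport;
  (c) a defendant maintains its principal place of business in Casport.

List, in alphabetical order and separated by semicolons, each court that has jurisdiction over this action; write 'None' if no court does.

the Casport District Court; the Superior Court of Ravdora

The Superior Court of Ravdora:
  (a) The plaintiff resides in Noren, not Ravdora; the amount in controversy is 2,100 dollars, below the 25,000 dollars floor — every alternative fails. But the defendant resides in Ravdora, and the 'unless' clause therefore excuses the requirement. Met.
  (b) The defendant resides in Ravdora, so one alternative holds. Satisfied.
  (c) Edda Holtz resides in Ravdora, so this disjunct is met. Condition met.
  (d) The claim is a tort claim, not an employment claim — that alternative is enough. Satisfied.
  → The court has jurisdiction.
The Tarbourne High Bench:
  (a) The amount in controversy is USD 2,100, which meets the USD 1,500 floor — that alternative is enough. Satisfied.
  (b) The plaintiff resides in Noren, which is not Tarbourne, so this disjunct is met. Condition met.
  (c) The operative events occurred in Noren, not Tarbourne; the plaintiff resides in Noren, not Tarbourne; the amount in controversy is USD 2,100, above the USD 2,000 ceiling — every alternative fails. Nor does the 'unless' clause help: the claim is a tort claim, not a property claim. Not satisfied.
  (d) Edda Holtz resides in Ravdora, so one alternative holds. Met.
  → The court lacks jurisdiction.
The Casport District Court:
  (a) Every defendant has filed written consent, so one alternative holds. Satisfied.
  (b) The claim is a tort claim, not a property claim. Met.
  → Jurisdiction lies.
The Casport High Bench:
  (a) Every defendant has filed written consent. Satisfied.
  (b) The plaintiff resides in Noren, which is not Casport, so one alternative holds. The exception is not triggered, since the defendant resides in Ravdora, not Casport. Condition met.
  (c) No defendant is a corporation. Not met.
  → At least one condition fails; no jurisdiction.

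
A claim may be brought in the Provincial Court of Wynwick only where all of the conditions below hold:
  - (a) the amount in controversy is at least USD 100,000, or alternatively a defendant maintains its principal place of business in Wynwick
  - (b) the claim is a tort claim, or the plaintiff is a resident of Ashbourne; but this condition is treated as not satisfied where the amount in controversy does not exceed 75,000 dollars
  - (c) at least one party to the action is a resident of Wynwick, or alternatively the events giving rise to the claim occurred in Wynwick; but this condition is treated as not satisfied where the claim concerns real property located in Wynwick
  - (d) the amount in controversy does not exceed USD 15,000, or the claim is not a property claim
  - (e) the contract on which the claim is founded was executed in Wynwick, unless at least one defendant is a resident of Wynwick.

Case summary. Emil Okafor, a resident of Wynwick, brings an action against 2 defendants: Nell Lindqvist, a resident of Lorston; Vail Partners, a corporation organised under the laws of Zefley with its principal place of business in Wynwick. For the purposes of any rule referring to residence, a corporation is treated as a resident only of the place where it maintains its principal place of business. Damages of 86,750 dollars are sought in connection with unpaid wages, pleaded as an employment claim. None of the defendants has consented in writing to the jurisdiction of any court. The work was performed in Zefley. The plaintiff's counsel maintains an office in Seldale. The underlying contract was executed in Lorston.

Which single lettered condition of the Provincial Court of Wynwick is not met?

(b)

The Provincial Court of Wynwick:
  (a) Vail Partners has its principal place of business in Wynwick, so this disjunct is met. Condition met.
  (b) The claim is an employment claim, not a tort claim; the plaintiff resides in Wynwick, not Ashbourne — no alternative holds. Condition not met.
  (c) Emil Okafor resides in Wynwick, so one alternative holds. The carve-out does not apply: the claim does not concern real property. Met.
  (d) The claim is an employment claim, not a property claim, so one alternative holds. Satisfied.
  (e) The contract was executed in Lorston, not Wynwick. But Vail Partners resides in Wynwick, and the 'unless' clause therefore excuses the requirement. Met.
Only condition (b) fails.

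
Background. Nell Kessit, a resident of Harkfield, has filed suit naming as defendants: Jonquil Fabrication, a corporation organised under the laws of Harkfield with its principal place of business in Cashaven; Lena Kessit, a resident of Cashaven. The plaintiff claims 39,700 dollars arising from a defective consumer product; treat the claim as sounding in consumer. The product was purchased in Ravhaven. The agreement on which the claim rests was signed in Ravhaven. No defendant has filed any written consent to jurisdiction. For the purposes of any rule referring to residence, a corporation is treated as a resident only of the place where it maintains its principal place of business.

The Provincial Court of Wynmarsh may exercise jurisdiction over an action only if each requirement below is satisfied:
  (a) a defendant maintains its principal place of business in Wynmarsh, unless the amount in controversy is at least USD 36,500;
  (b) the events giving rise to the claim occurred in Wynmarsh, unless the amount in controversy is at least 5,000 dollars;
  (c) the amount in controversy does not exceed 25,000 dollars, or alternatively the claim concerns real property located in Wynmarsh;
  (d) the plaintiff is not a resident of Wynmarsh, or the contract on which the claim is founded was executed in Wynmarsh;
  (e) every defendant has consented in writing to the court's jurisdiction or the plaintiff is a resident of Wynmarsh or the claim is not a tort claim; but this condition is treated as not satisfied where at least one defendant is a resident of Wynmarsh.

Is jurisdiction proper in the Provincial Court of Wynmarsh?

The Provincial Court of Wynmarsh:
  (a) The corporate defendant(s) have their principal place of business in Cashaven, not Wynmarsh. The proviso rescues it, though: the amount in controversy is 39,700 dollars, which meets the 36,500 dollars floor. Satisfied.
  (b) The operative events occurred in Ravhaven, not Wynmarsh. But the amount in controversy is 39,700 dollars, which meets the 5,000 dollars floor, and the 'unless' clause therefore excuses the requirement. Met.
  (c) The amount in controversy is USD 39,700, above the USD 25,000 ceiling; the claim does not concern real property — no alternative holds. Not satisfied.
  (d) The plaintiff resides in Harkfield, which is not Wynmarsh, which satisfies one of the alternatives. Met.
  (e) The claim is a consumer claim, not a tort claim — that alternative is enough. And the carve-out is inapplicable — no defendant resides in Wynmarsh (they reside in Cashaven, Cashaven). Satisfied.
  → At least one condition fails; no jurisdiction.

No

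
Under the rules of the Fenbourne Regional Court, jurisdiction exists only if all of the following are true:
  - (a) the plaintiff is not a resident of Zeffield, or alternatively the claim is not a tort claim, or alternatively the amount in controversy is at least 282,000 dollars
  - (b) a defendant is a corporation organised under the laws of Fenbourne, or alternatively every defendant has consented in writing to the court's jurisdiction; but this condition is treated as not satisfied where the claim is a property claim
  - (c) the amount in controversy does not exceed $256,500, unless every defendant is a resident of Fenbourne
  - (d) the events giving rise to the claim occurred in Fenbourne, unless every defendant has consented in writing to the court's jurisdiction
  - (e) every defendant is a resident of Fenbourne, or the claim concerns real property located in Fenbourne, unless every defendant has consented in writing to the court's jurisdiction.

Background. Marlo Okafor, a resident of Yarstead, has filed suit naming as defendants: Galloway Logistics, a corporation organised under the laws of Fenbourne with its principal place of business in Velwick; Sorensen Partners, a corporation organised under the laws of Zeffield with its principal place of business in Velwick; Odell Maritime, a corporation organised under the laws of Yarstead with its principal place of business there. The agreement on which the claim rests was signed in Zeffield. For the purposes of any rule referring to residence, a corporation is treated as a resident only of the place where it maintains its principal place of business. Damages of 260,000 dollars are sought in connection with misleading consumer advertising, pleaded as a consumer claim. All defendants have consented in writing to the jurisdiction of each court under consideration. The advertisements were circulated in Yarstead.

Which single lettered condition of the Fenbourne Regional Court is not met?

(c)

The Fenbourne Regional Court:
  (a) The plaintiff resides in Yarstead, which is not Zeffield, which satisfies one of the alternatives. Condition met.
  (b) Galloway Logistics is organised under the laws of Fenbourne, so one alternative holds. The exception is not triggered, since the claim is a consumer claim, not a property claim. Condition met.
  (c) The amount in controversy is $260,000, above the 256,500 dollars ceiling. The proviso offers no rescue either, since the defendants reside as follows — Galloway Logistics in Velwick, Sorensen Partners in Velwick, Odell Maritime in Yarstead — not all in Fenbourne. Not satisfied.
  (d) The operative events occurred in Yarstead, not Fenbourne. However, every defendant has filed written consent, so the 'unless' proviso supplies this condition. Satisfied.
  (e) The defendants reside as follows — Galloway Logistics in Velwick, Sorensen Partners in Velwick, Odell Maritime in Yarstead — not all in Fenbourne; the claim does not concern real property — none of the alternatives is met. However, every defendant has filed written consent, so the 'unless' proviso supplies this condition. Condition met.
Only condition (c) fails.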